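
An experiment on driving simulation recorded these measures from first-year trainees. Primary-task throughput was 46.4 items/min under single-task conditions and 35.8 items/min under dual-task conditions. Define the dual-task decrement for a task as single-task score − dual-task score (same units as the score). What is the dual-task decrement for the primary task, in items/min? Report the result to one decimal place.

10.6

Decrement = 46.4 − 35.8 = 10.6000 items/min ≈ 10.6 items/min.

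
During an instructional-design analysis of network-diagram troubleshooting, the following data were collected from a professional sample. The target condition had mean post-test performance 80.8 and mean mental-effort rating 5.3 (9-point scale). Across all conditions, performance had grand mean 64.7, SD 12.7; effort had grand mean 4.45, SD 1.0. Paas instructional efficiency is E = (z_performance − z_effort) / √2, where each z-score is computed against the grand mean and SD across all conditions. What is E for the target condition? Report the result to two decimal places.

0.30

z_performance = (80.8 − 64.7) / 12.7 = 16.1000 / 12.7 = 1.2677.
z_effort = (5.3 − 4.45) / 1.0 = 0.8500 / 1.0 = 0.8500.
z_P − z_E = 1.2677 − 0.8500 = 0.4177.
E = 0.4177 / √2 = 0.4177 / 1.41421 = 0.2954 ≈ 0.30.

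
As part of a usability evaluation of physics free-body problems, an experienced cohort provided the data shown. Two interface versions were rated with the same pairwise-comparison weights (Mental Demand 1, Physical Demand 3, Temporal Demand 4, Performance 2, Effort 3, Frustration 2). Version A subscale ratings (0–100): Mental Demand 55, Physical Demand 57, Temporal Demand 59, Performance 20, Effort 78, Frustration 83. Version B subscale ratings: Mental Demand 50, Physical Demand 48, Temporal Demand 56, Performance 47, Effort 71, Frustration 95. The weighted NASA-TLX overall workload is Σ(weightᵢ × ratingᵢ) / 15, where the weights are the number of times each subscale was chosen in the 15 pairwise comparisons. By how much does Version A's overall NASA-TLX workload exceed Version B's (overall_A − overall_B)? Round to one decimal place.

-0.9

Version A weighted sum = 1·55 + 3·57 + 4·59 + 2·20 + 3·78 + 2·83 = 55 + 171 + 236 + 40 + 234 + 166 = 902; overall_A = 902/15 = 60.1333.
Version B weighted sum = 1·50 + 3·48 + 4·56 + 2·47 + 3·71 + 2·95 = 50 + 144 + 224 + 94 + 213 + 190 = 915; overall_B = 915/15 = 61.0000.
Difference = 60.1333 − 61.0000 = -0.8667 ≈ -0.9.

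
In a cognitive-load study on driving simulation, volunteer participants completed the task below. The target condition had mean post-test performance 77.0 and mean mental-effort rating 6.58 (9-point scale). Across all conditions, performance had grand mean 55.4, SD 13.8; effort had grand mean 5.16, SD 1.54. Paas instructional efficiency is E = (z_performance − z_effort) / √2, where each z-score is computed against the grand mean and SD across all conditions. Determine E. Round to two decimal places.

0.45

z_performance = (77.0 − 55.4) / 13.8 = 21.6000 / 13.8 = 1.5652.
z_effort = (6.58 − 5.16) / 1.54 = 1.4200 / 1.54 = 0.9221.
z_P − z_E = 1.5652 − 0.9221 = 0.6431.
E = 0.6431 / √2 = 0.6431 / 1.41421 = 0.4547 ≈ 0.45.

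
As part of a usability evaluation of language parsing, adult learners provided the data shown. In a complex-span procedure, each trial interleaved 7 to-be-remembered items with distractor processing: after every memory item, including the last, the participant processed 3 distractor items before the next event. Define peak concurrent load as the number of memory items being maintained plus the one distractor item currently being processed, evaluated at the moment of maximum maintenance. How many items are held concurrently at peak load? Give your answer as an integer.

8

Maintenance is greatest during the distractor(s) after memory item 7: all 7 memory items are being held.
One distractor item is concurrently being processed.
Peak concurrent load = 7 + 1 = 8 items.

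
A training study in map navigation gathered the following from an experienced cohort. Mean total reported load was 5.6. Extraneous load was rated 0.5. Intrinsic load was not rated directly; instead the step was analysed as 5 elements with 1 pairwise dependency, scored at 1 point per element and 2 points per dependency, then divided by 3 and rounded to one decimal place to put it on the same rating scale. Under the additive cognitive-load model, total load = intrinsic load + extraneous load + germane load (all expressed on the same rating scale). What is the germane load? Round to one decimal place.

Intrinsic (element-interactivity): (5 × 1 + 1 × 2) / 3 = 7 / 3 = 2.3333 → 2.3.
germane load = total − intrinsic − extraneous
             = 5.6 − 2.3 − 0.5 = 2.8.

2.8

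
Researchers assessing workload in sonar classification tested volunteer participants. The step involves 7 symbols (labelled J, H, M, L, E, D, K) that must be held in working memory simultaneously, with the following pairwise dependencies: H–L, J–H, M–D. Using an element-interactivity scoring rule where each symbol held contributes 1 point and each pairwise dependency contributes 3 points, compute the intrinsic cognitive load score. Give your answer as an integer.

Count of symbols held simultaneously: 7.
Count of pairwise dependencies listed: 3.
Element contribution: 7 × 1 = 7.
Interaction contribution: 3 × 3 = 9.
Intrinsic load = 7 + 9 = 16.

16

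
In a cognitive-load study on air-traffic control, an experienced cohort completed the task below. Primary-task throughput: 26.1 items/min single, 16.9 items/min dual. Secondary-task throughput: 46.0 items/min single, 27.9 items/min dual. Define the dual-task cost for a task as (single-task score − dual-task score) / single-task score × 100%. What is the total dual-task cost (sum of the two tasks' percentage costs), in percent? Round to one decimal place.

Primary cost = (26.1 − 16.9) / 26.1 × 100% = 35.2490%.
Secondary cost = (46.0 − 27.9) / 46.0 × 100% = 39.3478%.
Total = 35.2490% + 39.3478% = 74.5968% ≈ 74.6%.

74.6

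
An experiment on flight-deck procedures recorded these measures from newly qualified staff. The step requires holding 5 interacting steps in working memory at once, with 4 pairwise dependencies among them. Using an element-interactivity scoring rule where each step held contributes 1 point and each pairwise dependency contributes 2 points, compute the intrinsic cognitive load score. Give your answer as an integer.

13

Element contribution: 5 × 1 = 5.
Interaction contribution: 4 × 2 = 8.
Intrinsic load = 5 + 8 = 13.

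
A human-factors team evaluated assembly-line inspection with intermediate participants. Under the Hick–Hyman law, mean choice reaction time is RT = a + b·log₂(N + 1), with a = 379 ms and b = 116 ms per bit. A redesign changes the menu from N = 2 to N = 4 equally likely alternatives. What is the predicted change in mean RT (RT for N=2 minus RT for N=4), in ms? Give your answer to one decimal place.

-85.5

RT(2) = 379 + 116·log₂(3) = 379 + 116·1.5850 = 562.8600 ms.
RT(4) = 379 + 116·log₂(5) = 379 + 116·2.3219 = 648.3404 ms.
Difference = 562.8600 − 648.3404 = -85.4804 ≈ -85.5 ms.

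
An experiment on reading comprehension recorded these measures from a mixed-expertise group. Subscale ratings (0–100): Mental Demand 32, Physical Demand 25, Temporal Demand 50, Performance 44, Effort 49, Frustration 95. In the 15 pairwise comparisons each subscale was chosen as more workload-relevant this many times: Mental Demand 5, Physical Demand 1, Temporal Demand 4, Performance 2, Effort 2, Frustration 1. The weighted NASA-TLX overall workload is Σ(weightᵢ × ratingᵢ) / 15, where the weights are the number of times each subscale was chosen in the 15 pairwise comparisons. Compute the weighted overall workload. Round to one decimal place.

44.4

The tallies are the weights (they sum to 15).
Weighted sum = 5·32 + 1·25 + 4·50 + 2·44 + 2·49 + 1·95
            = 160 + 25 + 200 + 88 + 98 + 95 = 666.
Overall workload = 666 / 15 = 44.4000 ≈ 44.4.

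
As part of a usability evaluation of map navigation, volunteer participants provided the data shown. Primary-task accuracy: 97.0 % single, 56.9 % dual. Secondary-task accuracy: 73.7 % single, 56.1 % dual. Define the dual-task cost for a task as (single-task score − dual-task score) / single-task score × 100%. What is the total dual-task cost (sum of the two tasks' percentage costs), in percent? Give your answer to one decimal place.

Primary cost = (97.0 − 56.9) / 97.0 × 100% = 41.3402%.
Secondary cost = (73.7 − 56.1) / 73.7 × 100% = 23.8806%.
Total = 41.3402% + 23.8806% = 65.2208% ≈ 65.2%.

65.2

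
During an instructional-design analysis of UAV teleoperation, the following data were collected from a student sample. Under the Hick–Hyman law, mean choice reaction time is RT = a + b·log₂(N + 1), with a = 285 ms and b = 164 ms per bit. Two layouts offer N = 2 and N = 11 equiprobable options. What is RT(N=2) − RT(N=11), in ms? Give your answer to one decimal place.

-328.0

RT(2) = 285 + 164·log₂(3) = 285 + 164·1.5850 = 544.9400 ms.
RT(11) = 285 + 164·log₂(12) = 285 + 164·3.5850 = 872.9400 ms.
Difference = 544.9400 − 872.9400 = -328.0000 ≈ -328.0 ms.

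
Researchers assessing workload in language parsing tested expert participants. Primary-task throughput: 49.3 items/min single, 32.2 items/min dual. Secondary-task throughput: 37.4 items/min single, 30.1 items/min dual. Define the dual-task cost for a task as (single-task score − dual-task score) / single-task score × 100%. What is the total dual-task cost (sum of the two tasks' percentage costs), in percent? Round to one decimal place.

54.2

Primary cost = (49.3 − 32.2) / 49.3 × 100% = 34.6856%.
Secondary cost = (37.4 − 30.1) / 37.4 × 100% = 19.5187%.
Total = 34.6856% + 19.5187% = 54.2043% ≈ 54.2%.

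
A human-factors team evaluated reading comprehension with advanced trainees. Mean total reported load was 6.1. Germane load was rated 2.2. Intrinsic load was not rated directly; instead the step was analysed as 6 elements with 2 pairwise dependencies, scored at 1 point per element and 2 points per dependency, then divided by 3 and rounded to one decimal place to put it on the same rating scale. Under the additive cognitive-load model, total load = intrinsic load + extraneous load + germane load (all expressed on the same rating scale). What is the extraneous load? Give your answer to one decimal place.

Intrinsic (element-interactivity): (6 × 1 + 2 × 2) / 3 = 10 / 3 = 3.3333 → 3.3.
extraneous load = total − intrinsic − germane
             = 6.1 − 3.3 − 2.2 = 0.6.

0.6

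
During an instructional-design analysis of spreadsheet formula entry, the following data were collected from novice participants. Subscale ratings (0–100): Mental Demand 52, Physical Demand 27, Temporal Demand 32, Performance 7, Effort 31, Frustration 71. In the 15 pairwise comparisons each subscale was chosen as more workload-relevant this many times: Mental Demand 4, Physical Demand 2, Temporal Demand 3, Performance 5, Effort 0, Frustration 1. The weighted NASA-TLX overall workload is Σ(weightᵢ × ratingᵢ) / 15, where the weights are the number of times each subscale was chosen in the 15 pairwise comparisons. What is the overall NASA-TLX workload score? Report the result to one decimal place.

30.9

The tallies are the weights (they sum to 15).
Weighted sum = 4·52 + 2·27 + 3·32 + 5·7 + 0·31 + 1·71
            = 208 + 54 + 96 + 35 + 0 + 71 = 464.
Overall workload = 464 / 15 = 30.9333 ≈ 30.9.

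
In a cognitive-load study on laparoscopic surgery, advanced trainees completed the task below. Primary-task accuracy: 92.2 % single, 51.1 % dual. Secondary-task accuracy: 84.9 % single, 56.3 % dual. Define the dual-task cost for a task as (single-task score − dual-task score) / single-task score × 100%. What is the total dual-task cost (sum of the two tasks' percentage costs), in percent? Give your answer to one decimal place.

78.3

Primary cost = (92.2 − 51.1) / 92.2 × 100% = 44.5770%.
Secondary cost = (84.9 − 56.3) / 84.9 × 100% = 33.6867%.
Total = 44.5770% + 33.6867% = 78.2637% ≈ 78.3%.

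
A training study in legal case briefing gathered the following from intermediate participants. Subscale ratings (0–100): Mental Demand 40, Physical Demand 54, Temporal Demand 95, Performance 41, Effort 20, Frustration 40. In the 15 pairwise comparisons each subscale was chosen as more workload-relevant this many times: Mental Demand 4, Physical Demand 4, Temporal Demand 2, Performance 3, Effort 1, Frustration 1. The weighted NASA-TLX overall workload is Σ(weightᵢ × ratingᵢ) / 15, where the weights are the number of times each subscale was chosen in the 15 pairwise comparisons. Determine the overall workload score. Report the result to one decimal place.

The tallies are the weights (they sum to 15).
Weighted sum = 4·40 + 4·54 + 2·95 + 3·41 + 1·20 + 1·40
            = 160 + 216 + 190 + 123 + 20 + 40 = 749.
Overall workload = 749 / 15 = 49.9333 ≈ 49.9.

49.9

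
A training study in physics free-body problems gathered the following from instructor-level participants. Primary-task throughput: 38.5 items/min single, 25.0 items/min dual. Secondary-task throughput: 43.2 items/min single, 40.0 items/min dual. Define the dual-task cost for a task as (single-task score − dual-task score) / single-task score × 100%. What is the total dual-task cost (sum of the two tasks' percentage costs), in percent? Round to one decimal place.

42.5

Primary cost = (38.5 − 25.0) / 38.5 × 100% = 35.0649%.
Secondary cost = (43.2 − 40.0) / 43.2 × 100% = 7.4074%.
Total = 35.0649% + 7.4074% = 42.4723% ≈ 42.5%.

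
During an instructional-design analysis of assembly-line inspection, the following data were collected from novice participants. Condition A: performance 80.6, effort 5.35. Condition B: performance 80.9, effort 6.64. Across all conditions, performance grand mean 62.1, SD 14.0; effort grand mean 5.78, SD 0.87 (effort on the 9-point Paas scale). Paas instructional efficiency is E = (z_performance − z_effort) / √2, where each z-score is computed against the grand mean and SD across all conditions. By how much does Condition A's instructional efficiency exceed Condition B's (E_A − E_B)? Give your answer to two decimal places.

1.03

Condition A: z_P = (80.6 − 62.1)/14.0 = 1.3214; z_E = (5.35 − 5.78)/0.87 = -0.4943; E_A = (1.3214 − (-0.4943))/√2 = 1.2839.
Condition B: z_P = (80.9 − 62.1)/14.0 = 1.3429; z_E = (6.64 − 5.78)/0.87 = 0.9885; E_B = (1.3429 − 0.9885)/√2 = 0.2506.
E_A − E_B = 1.2839 − 0.2506 = 1.0333 ≈ 1.03.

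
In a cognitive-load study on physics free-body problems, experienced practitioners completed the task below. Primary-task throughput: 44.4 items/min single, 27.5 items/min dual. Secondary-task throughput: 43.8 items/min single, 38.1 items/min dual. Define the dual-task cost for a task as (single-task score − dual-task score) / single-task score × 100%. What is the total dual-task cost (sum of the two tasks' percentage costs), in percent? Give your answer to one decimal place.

Primary cost = (44.4 − 27.5) / 44.4 × 100% = 38.0631%.
Secondary cost = (43.8 − 38.1) / 43.8 × 100% = 13.0137%.
Total = 38.0631% + 13.0137% = 51.0768% ≈ 51.1%.

51.1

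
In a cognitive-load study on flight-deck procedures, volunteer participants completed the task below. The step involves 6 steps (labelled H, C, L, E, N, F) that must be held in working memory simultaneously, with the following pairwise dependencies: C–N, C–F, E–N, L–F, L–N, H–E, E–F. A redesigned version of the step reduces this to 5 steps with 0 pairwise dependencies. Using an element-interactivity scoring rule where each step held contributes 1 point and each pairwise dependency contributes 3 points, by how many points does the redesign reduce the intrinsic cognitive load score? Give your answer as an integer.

Original: 6 × 1 + 7 × 3 = 6 + 21 = 27.
Redesigned: 5 × 1 + 0 × 3 = 5 + 0 = 5.
Reduction = 27 − 5 = 22.

22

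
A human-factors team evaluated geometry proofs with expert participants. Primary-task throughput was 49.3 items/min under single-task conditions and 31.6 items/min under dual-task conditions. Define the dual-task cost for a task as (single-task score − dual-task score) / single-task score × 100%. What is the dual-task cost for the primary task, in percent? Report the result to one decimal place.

Cost = (49.3 − 31.6) / 49.3 × 100%
     = 17.7000 / 49.3 × 100% = 35.9026%.
≈ 35.9%.

35.9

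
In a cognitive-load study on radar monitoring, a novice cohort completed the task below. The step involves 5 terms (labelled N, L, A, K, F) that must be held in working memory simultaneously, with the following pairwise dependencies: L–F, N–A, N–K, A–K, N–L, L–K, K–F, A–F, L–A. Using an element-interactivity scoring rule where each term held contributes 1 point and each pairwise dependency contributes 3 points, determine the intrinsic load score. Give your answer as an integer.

32

Count of terms held simultaneously: 5.
Count of pairwise dependencies listed: 9.
Element contribution: 5 × 1 = 5.
Interaction contribution: 9 × 3 = 27.
Intrinsic load = 5 + 27 = 32.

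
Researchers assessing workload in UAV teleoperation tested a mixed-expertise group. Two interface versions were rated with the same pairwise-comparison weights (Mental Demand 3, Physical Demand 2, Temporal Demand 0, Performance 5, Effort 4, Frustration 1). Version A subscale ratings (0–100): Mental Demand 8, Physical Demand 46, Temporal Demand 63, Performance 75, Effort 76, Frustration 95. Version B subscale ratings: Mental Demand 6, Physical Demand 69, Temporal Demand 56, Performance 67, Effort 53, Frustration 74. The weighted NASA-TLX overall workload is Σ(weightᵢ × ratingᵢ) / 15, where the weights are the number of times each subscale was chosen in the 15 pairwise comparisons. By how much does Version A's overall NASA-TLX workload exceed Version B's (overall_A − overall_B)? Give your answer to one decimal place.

7.5

Version A weighted sum = 3·8 + 2·46 + 0·63 + 5·75 + 4·76 + 1·95 = 24 + 92 + 0 + 375 + 304 + 95 = 890; overall_A = 890/15 = 59.3333.
Version B weighted sum = 3·6 + 2·69 + 0·56 + 5·67 + 4·53 + 1·74 = 18 + 138 + 0 + 335 + 212 + 74 = 777; overall_B = 777/15 = 51.8000.
Difference = 59.3333 − 51.8000 = 7.5333 ≈ 7.5.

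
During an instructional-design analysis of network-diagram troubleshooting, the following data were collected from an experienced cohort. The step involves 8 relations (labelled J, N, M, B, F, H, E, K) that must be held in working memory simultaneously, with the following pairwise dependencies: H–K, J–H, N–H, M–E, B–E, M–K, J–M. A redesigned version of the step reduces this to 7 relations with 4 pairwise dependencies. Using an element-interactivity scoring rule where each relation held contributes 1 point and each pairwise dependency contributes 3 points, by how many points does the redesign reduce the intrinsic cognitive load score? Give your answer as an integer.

Original: 8 × 1 + 7 × 3 = 8 + 21 = 29.
Redesigned: 7 × 1 + 4 × 3 = 7 + 12 = 19.
Reduction = 29 − 19 = 10.

10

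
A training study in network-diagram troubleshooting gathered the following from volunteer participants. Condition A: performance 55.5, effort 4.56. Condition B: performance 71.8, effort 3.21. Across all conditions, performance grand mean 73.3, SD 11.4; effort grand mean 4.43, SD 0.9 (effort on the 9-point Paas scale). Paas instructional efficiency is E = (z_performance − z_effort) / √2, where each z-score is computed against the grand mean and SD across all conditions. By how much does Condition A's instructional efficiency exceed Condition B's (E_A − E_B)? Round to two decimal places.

Condition A: z_P = (55.5 − 73.3)/11.4 = -1.5614; z_E = (4.56 − 4.43)/0.9 = 0.1444; E_A = (-1.5614 − 0.1444)/√2 = -1.2062.
Condition B: z_P = (71.8 − 73.3)/11.4 = -0.1316; z_E = (3.21 − 4.43)/0.9 = -1.3556; E_B = (-0.1316 − (-1.3556))/√2 = 0.8655.
E_A − E_B = -1.2062 − 0.8655 = -2.0717 ≈ -2.07.

-2.07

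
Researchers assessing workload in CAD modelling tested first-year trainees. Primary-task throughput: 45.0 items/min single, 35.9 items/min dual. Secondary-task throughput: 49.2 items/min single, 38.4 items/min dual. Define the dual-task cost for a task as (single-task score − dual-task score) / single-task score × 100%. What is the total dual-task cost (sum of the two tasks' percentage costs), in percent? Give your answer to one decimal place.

42.2

Primary cost = (45.0 − 35.9) / 45.0 × 100% = 20.2222%.
Secondary cost = (49.2 − 38.4) / 49.2 × 100% = 21.9512%.
Total = 20.2222% + 21.9512% = 42.1734% ≈ 42.2%.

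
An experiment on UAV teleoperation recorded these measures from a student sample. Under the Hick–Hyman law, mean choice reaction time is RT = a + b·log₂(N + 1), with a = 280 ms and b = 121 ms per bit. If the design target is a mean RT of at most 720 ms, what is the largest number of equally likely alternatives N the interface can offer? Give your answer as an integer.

Set 280 + 121·log₂(N + 1) ≤ 720.
log₂(N + 1) ≤ (720 − 280) / 121 = 3.6364.
N + 1 ≤ 2^3.6364 = 12.4356.
N ≤ 11.4356, so the largest integer N is 11.

11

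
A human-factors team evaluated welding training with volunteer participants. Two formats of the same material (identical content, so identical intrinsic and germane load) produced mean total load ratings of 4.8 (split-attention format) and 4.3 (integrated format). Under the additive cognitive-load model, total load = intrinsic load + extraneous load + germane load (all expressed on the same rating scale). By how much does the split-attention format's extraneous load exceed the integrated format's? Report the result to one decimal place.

Intrinsic and germane load are equal across formats, so the difference in total load equals the difference in extraneous load.
Extraneous-load difference = 4.8 − 4.3 = 0.5.

0.5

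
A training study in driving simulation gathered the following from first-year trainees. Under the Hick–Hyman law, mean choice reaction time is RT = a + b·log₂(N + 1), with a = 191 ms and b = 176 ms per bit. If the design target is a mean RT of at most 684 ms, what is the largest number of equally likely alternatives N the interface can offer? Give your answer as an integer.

Set 191 + 176·log₂(N + 1) ≤ 684.
log₂(N + 1) ≤ (684 − 191) / 176 = 2.8011.
N + 1 ≤ 2^2.8011 = 6.9697.
N ≤ 5.9697, so the largest integer N is 5.

5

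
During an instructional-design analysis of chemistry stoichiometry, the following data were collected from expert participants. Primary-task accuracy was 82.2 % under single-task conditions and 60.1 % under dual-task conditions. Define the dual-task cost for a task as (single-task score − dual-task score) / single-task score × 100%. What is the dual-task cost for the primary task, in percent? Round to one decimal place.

Cost = (82.2 − 60.1) / 82.2 × 100%
     = 22.1000 / 82.2 × 100% = 26.8856%.
≈ 26.9%.

26.9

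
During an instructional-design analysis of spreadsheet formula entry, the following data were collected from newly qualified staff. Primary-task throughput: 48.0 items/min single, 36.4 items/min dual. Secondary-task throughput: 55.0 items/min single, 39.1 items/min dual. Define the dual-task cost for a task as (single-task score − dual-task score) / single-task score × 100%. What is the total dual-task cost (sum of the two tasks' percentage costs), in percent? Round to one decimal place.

Primary cost = (48.0 − 36.4) / 48.0 × 100% = 24.1667%.
Secondary cost = (55.0 − 39.1) / 55.0 × 100% = 28.9091%.
Total = 24.1667% + 28.9091% = 53.0758% ≈ 53.1%.

53.1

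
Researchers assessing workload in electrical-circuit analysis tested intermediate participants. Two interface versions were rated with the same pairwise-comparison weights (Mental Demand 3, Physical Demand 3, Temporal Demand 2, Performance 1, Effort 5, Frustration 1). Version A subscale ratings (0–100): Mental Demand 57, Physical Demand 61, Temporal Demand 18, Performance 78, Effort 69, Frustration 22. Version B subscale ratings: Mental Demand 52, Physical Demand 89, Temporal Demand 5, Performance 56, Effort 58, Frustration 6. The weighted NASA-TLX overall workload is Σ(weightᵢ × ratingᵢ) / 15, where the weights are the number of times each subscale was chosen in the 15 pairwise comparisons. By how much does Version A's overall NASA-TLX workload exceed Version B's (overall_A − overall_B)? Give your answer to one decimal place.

Version A weighted sum = 3·57 + 3·61 + 2·18 + 1·78 + 5·69 + 1·22 = 171 + 183 + 36 + 78 + 345 + 22 = 835; overall_A = 835/15 = 55.6667.
Version B weighted sum = 3·52 + 3·89 + 2·5 + 1·56 + 5·58 + 1·6 = 156 + 267 + 10 + 56 + 290 + 6 = 785; overall_B = 785/15 = 52.3333.
Difference = 55.6667 − 52.3333 = 3.3334 ≈ 3.3.

3.3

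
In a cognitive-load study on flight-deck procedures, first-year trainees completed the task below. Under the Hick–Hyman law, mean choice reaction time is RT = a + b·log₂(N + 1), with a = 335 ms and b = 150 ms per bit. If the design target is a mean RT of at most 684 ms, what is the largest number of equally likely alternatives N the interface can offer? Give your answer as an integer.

Set 335 + 150·log₂(N + 1) ≤ 684.
log₂(N + 1) ≤ (684 − 335) / 150 = 2.3267.
N + 1 ≤ 2^2.3267 = 5.0166.
N ≤ 4.0166, so the largest integer N is 4.

4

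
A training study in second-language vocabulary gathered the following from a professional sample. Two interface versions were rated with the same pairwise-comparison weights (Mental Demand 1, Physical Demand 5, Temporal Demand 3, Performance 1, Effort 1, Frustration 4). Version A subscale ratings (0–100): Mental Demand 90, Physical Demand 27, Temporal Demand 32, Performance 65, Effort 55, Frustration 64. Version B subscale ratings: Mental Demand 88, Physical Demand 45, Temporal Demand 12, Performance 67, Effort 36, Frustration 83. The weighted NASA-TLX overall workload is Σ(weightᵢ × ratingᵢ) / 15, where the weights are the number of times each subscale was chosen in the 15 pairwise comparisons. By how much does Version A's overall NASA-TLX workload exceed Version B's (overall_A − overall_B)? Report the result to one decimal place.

Version A weighted sum = 1·90 + 5·27 + 3·32 + 1·65 + 1·55 + 4·64 = 90 + 135 + 96 + 65 + 55 + 256 = 697; overall_A = 697/15 = 46.4667.
Version B weighted sum = 1·88 + 5·45 + 3·12 + 1·67 + 1·36 + 4·83 = 88 + 225 + 36 + 67 + 36 + 332 = 784; overall_B = 784/15 = 52.2667.
Difference = 46.4667 − 52.2667 = -5.8000 ≈ -5.8.

-5.8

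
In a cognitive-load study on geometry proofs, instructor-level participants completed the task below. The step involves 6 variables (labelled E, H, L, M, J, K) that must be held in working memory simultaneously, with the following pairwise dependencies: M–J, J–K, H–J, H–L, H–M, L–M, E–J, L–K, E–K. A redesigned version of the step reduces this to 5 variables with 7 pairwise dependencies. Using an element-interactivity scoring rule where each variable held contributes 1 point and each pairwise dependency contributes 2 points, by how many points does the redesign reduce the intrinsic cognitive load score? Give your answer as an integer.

Original: 6 × 1 + 9 × 2 = 6 + 18 = 24.
Redesigned: 5 × 1 + 7 × 2 = 5 + 14 = 19.
Reduction = 24 − 19 = 5.

5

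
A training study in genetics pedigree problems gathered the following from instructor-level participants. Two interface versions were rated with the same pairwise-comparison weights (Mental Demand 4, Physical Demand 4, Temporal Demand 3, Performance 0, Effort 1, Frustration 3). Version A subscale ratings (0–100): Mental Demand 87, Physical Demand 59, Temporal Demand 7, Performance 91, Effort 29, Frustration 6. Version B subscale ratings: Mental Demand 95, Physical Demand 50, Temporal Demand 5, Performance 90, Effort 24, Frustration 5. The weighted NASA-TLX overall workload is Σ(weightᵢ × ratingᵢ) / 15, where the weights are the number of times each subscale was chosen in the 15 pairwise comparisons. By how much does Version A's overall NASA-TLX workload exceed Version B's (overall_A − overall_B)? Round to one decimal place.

Version A weighted sum = 4·87 + 4·59 + 3·7 + 0·91 + 1·29 + 3·6 = 348 + 236 + 21 + 0 + 29 + 18 = 652; overall_A = 652/15 = 43.4667.
Version B weighted sum = 4·95 + 4·50 + 3·5 + 0·90 + 1·24 + 3·5 = 380 + 200 + 15 + 0 + 24 + 15 = 634; overall_B = 634/15 = 42.2667.
Difference = 43.4667 − 42.2667 = 1.2000 ≈ 1.2.

1.2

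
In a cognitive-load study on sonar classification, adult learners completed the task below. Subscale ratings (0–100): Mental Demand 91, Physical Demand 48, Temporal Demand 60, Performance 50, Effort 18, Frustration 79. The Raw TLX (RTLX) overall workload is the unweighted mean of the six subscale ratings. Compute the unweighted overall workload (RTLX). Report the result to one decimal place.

57.7

Sum of ratings = 91 + 48 + 60 + 50 + 18 + 79 = 346.
RTLX = 346 / 6 = 57.6667 ≈ 57.7.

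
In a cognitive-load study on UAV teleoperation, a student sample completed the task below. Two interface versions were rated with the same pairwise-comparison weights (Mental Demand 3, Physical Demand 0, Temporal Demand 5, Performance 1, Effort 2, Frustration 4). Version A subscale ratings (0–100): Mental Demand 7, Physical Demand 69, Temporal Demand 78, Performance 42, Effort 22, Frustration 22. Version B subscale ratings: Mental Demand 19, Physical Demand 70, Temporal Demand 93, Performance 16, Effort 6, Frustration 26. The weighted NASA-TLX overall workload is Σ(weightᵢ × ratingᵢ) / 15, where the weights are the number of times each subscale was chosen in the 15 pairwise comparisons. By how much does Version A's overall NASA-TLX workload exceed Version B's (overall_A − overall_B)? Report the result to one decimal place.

Version A weighted sum = 3·7 + 0·69 + 5·78 + 1·42 + 2·22 + 4·22 = 21 + 0 + 390 + 42 + 44 + 88 = 585; overall_A = 585/15 = 39.0000.
Version B weighted sum = 3·19 + 0·70 + 5·93 + 1·16 + 2·6 + 4·26 = 57 + 0 + 465 + 16 + 12 + 104 = 654; overall_B = 654/15 = 43.6000.
Difference = 39.0000 − 43.6000 = -4.6000 ≈ -4.6.

-4.6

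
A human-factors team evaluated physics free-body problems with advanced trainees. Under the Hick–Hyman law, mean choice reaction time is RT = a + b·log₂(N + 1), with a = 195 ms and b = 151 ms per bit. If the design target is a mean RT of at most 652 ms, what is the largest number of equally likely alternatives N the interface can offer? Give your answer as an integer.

Set 195 + 151·log₂(N + 1) ≤ 652.
log₂(N + 1) ≤ (652 − 195) / 151 = 3.0265.
N + 1 ≤ 2^3.0265 = 8.1483.
N ≤ 7.1483, so the largest integer N is 7.

7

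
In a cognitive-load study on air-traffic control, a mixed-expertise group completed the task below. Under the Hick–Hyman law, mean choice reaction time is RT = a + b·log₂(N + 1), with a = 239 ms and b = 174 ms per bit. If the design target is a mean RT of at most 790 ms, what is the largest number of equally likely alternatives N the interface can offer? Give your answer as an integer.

Set 239 + 174·log₂(N + 1) ≤ 790.
log₂(N + 1) ≤ (790 − 239) / 174 = 3.1667.
N + 1 ≤ 2^3.1667 = 8.9799.
N ≤ 7.9799, so the largest integer N is 7.

7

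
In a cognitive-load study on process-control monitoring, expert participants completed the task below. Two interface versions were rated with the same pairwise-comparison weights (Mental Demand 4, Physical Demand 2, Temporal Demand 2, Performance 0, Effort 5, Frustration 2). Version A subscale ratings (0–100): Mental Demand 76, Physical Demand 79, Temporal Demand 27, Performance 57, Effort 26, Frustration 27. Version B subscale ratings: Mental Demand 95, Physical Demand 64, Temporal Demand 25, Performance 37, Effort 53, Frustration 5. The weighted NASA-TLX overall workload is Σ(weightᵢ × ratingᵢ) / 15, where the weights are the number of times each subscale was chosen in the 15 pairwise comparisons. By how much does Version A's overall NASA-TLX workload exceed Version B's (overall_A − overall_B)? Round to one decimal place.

-8.9

Version A weighted sum = 4·76 + 2·79 + 2·27 + 0·57 + 5·26 + 2·27 = 304 + 158 + 54 + 0 + 130 + 54 = 700; overall_A = 700/15 = 46.6667.
Version B weighted sum = 4·95 + 2·64 + 2·25 + 0·37 + 5·53 + 2·5 = 380 + 128 + 50 + 0 + 265 + 10 = 833; overall_B = 833/15 = 55.5333.
Difference = 46.6667 − 55.5333 = -8.8666 ≈ -8.9.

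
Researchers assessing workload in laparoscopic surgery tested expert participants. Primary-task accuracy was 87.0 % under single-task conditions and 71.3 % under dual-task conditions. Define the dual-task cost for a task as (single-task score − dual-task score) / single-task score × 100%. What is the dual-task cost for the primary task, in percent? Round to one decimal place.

Cost = (87.0 − 71.3) / 87.0 × 100%
     = 15.7000 / 87.0 × 100% = 18.0460%.
≈ 18.0%.

18.0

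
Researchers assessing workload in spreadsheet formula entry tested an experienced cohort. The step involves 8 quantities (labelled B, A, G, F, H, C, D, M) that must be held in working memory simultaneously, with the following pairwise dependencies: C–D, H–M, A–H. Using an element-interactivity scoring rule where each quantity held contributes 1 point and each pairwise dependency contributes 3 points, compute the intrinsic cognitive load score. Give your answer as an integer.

17

Count of quantities held simultaneously: 8.
Count of pairwise dependencies listed: 3.
Element contribution: 8 × 1 = 8.
Interaction contribution: 3 × 3 = 9.
Intrinsic load = 8 + 9 = 17.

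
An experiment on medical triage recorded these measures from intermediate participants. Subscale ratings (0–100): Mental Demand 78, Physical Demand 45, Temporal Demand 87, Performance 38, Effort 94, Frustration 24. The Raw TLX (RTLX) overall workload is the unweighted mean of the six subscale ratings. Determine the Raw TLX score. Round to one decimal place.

Sum of ratings = 78 + 45 + 87 + 38 + 94 + 24 = 366.
RTLX = 366 / 6 = 61.0000 ≈ 61.0.

61.0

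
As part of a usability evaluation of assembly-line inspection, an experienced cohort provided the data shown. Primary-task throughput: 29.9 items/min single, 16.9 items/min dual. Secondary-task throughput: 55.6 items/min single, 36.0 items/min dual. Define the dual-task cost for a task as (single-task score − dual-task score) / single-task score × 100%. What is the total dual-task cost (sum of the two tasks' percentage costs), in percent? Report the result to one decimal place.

Primary cost = (29.9 − 16.9) / 29.9 × 100% = 43.4783%.
Secondary cost = (55.6 − 36.0) / 55.6 × 100% = 35.2518%.
Total = 43.4783% + 35.2518% = 78.7301% ≈ 78.7%.

78.7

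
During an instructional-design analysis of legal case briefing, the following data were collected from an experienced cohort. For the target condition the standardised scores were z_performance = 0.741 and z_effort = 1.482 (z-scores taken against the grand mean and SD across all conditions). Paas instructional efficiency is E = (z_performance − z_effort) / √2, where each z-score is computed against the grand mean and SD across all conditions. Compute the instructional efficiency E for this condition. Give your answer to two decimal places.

-0.52

z_P − z_E = 0.741 − 1.482 = -0.7410.
E = -0.7410 / √2 = -0.7410 / 1.41421 = -0.5240 ≈ -0.52.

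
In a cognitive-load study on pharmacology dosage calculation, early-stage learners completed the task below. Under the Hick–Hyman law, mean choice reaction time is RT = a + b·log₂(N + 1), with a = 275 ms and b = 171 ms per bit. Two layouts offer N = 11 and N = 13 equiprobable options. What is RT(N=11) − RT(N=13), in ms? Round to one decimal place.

-38.0

RT(11) = 275 + 171·log₂(12) = 275 + 171·3.5850 = 888.0350 ms.
RT(13) = 275 + 171·log₂(14) = 275 + 171·3.8074 = 926.0654 ms.
Difference = 888.0350 − 926.0654 = -38.0304 ≈ -38.0 ms.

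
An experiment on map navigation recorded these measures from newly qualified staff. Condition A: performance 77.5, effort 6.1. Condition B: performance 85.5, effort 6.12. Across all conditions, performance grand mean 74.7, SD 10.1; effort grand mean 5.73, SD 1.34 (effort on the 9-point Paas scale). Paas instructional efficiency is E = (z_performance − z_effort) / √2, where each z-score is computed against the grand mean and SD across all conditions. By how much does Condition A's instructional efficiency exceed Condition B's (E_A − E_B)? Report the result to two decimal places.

-0.55

Condition A: z_P = (77.5 − 74.7)/10.1 = 0.2772; z_E = (6.1 − 5.73)/1.34 = 0.2761; E_A = (0.2772 − 0.2761)/√2 = 0.0008.
Condition B: z_P = (85.5 − 74.7)/10.1 = 1.0693; z_E = (6.12 − 5.73)/1.34 = 0.2910; E_B = (1.0693 − 0.2910)/√2 = 0.5503.
E_A − E_B = 0.0008 − 0.5503 = -0.5495 ≈ -0.55.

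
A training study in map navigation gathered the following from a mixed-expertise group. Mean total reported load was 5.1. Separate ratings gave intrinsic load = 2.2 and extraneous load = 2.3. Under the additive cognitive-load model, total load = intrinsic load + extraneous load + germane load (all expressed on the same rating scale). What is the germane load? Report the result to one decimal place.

0.6

germane load = total − intrinsic − extraneous
             = 5.1 − 2.2 − 2.3 = 0.6.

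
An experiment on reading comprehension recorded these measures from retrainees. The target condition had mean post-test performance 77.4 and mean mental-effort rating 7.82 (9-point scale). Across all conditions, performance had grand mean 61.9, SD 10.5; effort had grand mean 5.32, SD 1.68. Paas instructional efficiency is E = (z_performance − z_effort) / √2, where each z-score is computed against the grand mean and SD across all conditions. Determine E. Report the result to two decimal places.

z_performance = (77.4 − 61.9) / 10.5 = 15.5000 / 10.5 = 1.4762.
z_effort = (7.82 − 5.32) / 1.68 = 2.5000 / 1.68 = 1.4881.
z_P − z_E = 1.4762 − 1.4881 = -0.0119.
E = -0.0119 / √2 = -0.0119 / 1.41421 = -0.0084 ≈ -0.01.

-0.01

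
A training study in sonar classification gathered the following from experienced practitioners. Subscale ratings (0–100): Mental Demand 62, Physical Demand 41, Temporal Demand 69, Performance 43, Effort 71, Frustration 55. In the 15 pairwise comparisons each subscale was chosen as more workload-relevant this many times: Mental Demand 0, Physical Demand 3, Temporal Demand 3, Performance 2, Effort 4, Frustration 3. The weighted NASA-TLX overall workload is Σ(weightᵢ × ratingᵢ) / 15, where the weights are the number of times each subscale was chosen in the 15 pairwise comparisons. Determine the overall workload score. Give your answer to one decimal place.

The tallies are the weights (they sum to 15).
Weighted sum = 0·62 + 3·41 + 3·69 + 2·43 + 4·71 + 3·55
            = 0 + 123 + 207 + 86 + 284 + 165 = 865.
Overall workload = 865 / 15 = 57.6667 ≈ 57.7.

57.7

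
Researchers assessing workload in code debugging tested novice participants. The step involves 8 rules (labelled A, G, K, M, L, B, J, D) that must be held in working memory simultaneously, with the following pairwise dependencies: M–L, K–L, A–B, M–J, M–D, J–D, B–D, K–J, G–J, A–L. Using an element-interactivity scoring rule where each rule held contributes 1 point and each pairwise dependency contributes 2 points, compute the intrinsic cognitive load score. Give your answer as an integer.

28

Count of rules held simultaneously: 8.
Count of pairwise dependencies listed: 10.
Element contribution: 8 × 1 = 8.
Interaction contribution: 10 × 2 = 20.
Intrinsic load = 8 + 20 = 28.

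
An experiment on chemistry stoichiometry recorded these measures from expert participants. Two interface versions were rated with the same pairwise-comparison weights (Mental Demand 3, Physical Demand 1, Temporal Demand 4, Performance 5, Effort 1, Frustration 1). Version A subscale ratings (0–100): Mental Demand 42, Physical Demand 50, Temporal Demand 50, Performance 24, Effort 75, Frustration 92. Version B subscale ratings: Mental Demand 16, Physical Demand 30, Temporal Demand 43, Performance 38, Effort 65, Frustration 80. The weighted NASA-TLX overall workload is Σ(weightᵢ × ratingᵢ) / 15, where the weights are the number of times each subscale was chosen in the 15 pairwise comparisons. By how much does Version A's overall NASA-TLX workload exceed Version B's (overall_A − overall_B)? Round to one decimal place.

Version A weighted sum = 3·42 + 1·50 + 4·50 + 5·24 + 1·75 + 1·92 = 126 + 50 + 200 + 120 + 75 + 92 = 663; overall_A = 663/15 = 44.2000.
Version B weighted sum = 3·16 + 1·30 + 4·43 + 5·38 + 1·65 + 1·80 = 48 + 30 + 172 + 190 + 65 + 80 = 585; overall_B = 585/15 = 39.0000.
Difference = 44.2000 − 39.0000 = 5.2000 ≈ 5.2.

5.2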